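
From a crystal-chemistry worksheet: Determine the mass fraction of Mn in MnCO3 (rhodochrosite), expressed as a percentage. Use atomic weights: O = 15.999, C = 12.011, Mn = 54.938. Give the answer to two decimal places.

47.79 wt%

Formula mass = 1×54.938 + 1×12.011 + 3×15.999 = 114.946 g/mol, of which 54.938 g is Mn.
So Mn makes up 54.938/114.946 = 0.4779 of the mass, i.e. 47.79%.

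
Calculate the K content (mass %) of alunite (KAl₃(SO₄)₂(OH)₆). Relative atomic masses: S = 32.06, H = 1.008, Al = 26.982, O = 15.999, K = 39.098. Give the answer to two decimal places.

9.44 mass %

Formula mass = 1×39.098 + 3×26.982 + 2×32.06 + 14×15.999 + 6×1.008 = 414.198 g/mol, of which 39.098 g is K.
So K makes up 39.098/414.198 = 0.0944 of the mass, i.e. 9.44%.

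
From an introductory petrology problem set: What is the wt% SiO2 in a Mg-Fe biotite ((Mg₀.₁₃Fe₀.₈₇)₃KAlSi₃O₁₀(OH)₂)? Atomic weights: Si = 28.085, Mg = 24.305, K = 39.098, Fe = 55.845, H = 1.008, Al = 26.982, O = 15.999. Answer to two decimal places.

Formula mass = 499.573 g/mol.
3 Si → 3.0000 mol SiO2 per formula unit; M(SiO2) = 60.083, so SiO2 mass = 180.249 g.
180.249/499.573 × 100 = 36.08 wt%.

36.08 wt%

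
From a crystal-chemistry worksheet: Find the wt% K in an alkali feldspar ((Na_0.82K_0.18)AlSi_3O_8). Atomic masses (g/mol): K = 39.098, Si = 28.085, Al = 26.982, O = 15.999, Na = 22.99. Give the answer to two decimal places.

2.65 weight percent

Molar mass of (Na_0.82K_0.18)AlSi_3O_8: 0.82·22.99 + 0.18·39.098 + 1·26.982 + 3·28.085 + 8·15.999 = 265.118 g/mol.
Mass of K per formula unit: 0.18 × 39.098 = 7.038 g.
Weight fraction K = 7.038 / 265.118 = 0.0265.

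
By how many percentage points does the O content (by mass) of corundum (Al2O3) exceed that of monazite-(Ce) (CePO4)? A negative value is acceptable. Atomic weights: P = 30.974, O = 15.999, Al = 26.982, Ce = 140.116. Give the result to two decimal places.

O in Al2O3: molar mass 101.961 g/mol; 3×15.999 = 47.997 g → 47.07 wt%.
O in CePO4: molar mass 235.086 g/mol; 4×15.999 = 63.996 g → 27.22 wt%.
Difference = 47.07 − 27.22 = 19.85 percentage points.

19.85 percentage points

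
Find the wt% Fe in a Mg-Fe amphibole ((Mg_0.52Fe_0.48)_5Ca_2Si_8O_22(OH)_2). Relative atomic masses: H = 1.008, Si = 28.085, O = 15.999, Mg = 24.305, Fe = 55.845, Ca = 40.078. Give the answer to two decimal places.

15.09 mass %

M((Mg_0.52Fe_0.48)_5Ca_2Si_8O_22(OH)_2) = 888.049 g/mol.
Fe contributes 2.40 × 55.845 = 134.028 g per mole.
134.028/888.049 = 0.1509 → 15.09%.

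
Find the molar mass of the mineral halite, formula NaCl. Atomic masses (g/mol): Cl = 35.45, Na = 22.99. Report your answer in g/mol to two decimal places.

The formula mass is the sum 1·22.99 + 1·35.45.

58.44 g/mol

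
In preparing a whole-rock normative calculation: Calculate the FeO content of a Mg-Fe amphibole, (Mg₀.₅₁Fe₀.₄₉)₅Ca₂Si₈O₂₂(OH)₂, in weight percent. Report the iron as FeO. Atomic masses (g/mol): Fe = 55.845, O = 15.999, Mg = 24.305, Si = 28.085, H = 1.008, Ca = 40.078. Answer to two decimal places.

19.79 wt%

Formula mass = 889.626 g/mol.
2.45 Fe → 2.4500 mol FeO per formula unit; M(FeO) = 71.844, so FeO mass = 176.018 g.
176.018/889.626 × 100 = 19.79 wt%.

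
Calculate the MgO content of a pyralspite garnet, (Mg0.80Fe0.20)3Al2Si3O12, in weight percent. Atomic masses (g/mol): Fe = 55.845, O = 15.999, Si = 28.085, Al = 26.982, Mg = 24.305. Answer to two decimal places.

M((Mg0.80Fe0.20)3Al2Si3O12) = 422.046 g/mol; M(MgO) = 40.304 g/mol.
Moles MgO per formula unit = 2.40 Mg ÷ 1 = 2.4000.
MgO fraction = (2.4000 × 40.304) / 422.046 = 96.730/422.046 = 0.2292.

22.92 wt%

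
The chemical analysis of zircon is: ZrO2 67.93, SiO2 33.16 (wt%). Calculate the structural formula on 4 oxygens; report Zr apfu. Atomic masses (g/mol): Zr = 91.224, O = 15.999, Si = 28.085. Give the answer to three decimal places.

67.93 wt% ZrO2 ÷ 123.222 g/mol = 0.55128 mol, giving 0.55128 Zr and 1.10256 O.
33.16 wt% SiO2 ÷ 60.083 g/mol = 0.55190 mol, giving 0.55190 Si and 1.10380 O.
Oxygen sums to 2.20636; scaling by 4/2.20636 = 1.81294 puts the formula on 4 O.
Zr: 0.55128 × 1.81294 = 0.999 atoms per formula unit.

0.999 Zr apfu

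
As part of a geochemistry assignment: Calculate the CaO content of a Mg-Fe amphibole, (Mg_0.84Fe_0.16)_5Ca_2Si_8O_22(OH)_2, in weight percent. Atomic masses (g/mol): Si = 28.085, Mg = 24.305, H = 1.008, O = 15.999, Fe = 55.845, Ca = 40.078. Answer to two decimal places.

13.39 wt%

Formula mass = 837.585 g/mol.
2 Ca → 2.0000 mol CaO per formula unit; M(CaO) = 56.077, so CaO mass = 112.154 g.
112.154/837.585 × 100 = 13.39 wt%.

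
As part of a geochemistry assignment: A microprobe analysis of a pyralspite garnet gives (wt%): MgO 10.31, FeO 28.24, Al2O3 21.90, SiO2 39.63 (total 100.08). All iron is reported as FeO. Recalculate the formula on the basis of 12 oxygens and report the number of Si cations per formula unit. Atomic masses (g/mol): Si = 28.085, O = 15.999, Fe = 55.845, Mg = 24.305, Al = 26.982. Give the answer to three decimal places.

3.030 Si apfu

MgO (M=40.304): mol = 0.25581; Mg = 0.25581, O = 0.25581.
FeO (M=71.844): mol = 0.39307; Fe = 0.39307, O = 0.39307.
Al2O3 (M=101.961): mol = 0.21479; Al = 0.42958, O = 0.64437.
SiO2 (M=60.083): mol = 0.65959; Si = 0.65959, O = 1.31918.
ΣO = 2.61243; factor = 12/ΣO = 4.59342.
Si apfu = 0.65959 × 4.59342 = 3.030.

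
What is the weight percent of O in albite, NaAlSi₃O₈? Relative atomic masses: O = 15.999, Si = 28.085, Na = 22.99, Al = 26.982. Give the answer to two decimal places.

Molar mass of NaAlSi₃O₈: 1×22.99 + 1×26.982 + 3×28.085 + 8×15.999 = 262.219 g/mol.
Mass of O per formula unit: 8 × 15.999 = 127.992 g.
Weight fraction O = 127.992 / 262.219 = 0.4881.

48.81 wt%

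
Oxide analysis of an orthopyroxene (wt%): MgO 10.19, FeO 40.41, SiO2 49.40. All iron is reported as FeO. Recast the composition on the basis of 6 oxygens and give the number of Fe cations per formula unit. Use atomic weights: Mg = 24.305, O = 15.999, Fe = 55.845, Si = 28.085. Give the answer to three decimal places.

10.19 wt% MgO ÷ 40.304 g/mol = 0.25283 mol, giving 0.25283 Mg and 0.25283 O.
40.41 wt% FeO ÷ 71.844 g/mol = 0.56247 mol, giving 0.56247 Fe and 0.56247 O.
49.40 wt% SiO2 ÷ 60.083 g/mol = 0.82220 mol, giving 0.82220 Si and 1.64440 O.
Oxygen sums to 2.45970; scaling by 6/2.45970 = 2.43932 puts the formula on 6 O.
Fe: 0.56247 × 2.43932 = 1.372 atoms per formula unit.

1.372 Fe apfu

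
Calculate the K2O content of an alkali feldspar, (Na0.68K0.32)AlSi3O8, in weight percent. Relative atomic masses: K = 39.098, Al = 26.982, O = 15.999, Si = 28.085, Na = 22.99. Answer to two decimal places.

M((Na0.68K0.32)AlSi3O8) = 267.374 g/mol; M(K2O) = 94.195 g/mol.
Moles K2O per formula unit = 0.32 K ÷ 2 = 0.1600.
K2O fraction = (0.1600 × 94.195) / 267.374 = 15.071/267.374 = 0.0564.

5.64 wt%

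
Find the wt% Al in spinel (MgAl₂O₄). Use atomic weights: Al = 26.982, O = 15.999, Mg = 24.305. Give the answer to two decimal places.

37.93 wt%

Formula mass = 1·24.305 + 2·26.982 + 4·15.999 = 142.265 g/mol, of which 53.964 g is Al.
So Al makes up 53.964/142.265 = 0.3793 of the mass, i.e. 37.93%.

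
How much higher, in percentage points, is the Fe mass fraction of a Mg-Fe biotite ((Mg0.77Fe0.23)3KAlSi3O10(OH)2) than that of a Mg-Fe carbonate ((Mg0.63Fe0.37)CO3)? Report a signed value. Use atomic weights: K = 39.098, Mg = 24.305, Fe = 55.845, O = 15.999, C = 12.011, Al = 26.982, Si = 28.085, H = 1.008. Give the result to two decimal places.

-12.75 percentage points

First mineral: 38.533 g Fe in 439.017 g formula = 8.78 wt% Fe.
Second mineral: 20.663 g Fe in 95.983 g formula = 21.53 wt% Fe.
8.78% − 21.53% gives a difference of -12.75 percentage points.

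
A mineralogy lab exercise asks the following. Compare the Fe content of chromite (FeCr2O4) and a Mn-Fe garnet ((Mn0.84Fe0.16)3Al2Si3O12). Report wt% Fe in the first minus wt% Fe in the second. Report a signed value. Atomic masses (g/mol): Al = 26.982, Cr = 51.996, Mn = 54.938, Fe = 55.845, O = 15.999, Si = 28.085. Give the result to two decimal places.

Fe in FeCr2O4: molar mass 223.833 g/mol; 1×55.845 = 55.845 g → 24.95 wt%.
Fe in (Mn0.84Fe0.16)3Al2Si3O12: molar mass 495.456 g/mol; 0.48×55.845 = 26.806 g → 5.41 wt%.
Difference = 24.95 − 5.41 = 19.54 percentage points.

19.54 percentage points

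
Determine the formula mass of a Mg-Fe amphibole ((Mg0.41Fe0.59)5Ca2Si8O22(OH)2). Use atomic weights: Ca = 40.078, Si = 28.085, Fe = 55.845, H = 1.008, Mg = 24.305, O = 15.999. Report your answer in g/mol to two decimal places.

905.40 g/mol

M = 2.05*24.305 + 2.95*55.845 + 2*40.078 + 8*28.085 + 24*15.999 + 2*1.008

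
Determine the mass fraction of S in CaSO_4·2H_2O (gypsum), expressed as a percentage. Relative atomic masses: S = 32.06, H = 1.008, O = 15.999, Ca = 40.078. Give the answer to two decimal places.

Molar mass of CaSO_4·2H_2O: 1·40.078 + 1·32.06 + 6·15.999 + 4·1.008 = 172.164 g/mol.
Mass of S per formula unit: 1 × 32.06 = 32.060 g.
Weight fraction S = 32.060 / 172.164 = 0.1862.

18.62 wt%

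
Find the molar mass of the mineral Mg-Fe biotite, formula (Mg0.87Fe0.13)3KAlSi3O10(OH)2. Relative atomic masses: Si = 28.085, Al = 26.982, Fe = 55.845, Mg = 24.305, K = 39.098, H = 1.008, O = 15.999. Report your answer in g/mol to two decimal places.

M = 2.61*24.305 + 0.39*55.845 + 1*39.098 + 1*26.982 + 3*28.085 + 12*15.999 + 2*1.008

429.55 g/mol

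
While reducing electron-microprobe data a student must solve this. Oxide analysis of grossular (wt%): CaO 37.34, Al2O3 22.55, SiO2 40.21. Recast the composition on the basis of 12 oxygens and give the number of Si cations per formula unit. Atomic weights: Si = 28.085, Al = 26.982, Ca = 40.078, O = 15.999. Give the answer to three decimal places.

CaO: 37.34/56.077 = 0.66587 mol → 0.66587 mol Ca, 0.66587 mol O.
Al2O3: 22.55/101.961 = 0.22116 mol → 0.44232 mol Al, 0.66348 mol O.
SiO2: 40.21/60.083 = 0.66924 mol → 0.66924 mol Si, 1.33848 mol O.
Total oxygen = 2.66783 mol. Normalization factor = 12/2.66783 = 4.49804.
Si per 12 O = 0.66924 × 4.49804 = 3.010.

3.010 Si apfu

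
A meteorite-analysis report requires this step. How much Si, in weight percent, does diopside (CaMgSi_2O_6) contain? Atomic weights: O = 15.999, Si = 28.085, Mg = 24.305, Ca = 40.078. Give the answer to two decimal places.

25.94 weight percent

M(CaMgSi_2O_6) = 216.547 g/mol.
Si contributes 2 × 28.085 = 56.170 g per mole.
56.170/216.547 = 0.2594 → 25.94%.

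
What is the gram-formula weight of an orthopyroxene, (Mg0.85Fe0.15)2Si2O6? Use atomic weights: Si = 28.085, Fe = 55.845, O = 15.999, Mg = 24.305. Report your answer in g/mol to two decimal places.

210.24 g/mol

Mg: 1.70 × 24.305 = 41.3185
Fe: 0.30 × 55.845 = 16.7535
Si: 2 × 28.085 = 56.1700
O: 6 × 15.999 = 95.9940
Summing the contributions gives the formula mass.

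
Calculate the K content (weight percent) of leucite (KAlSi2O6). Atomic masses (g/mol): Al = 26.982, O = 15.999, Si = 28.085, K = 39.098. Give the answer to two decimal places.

M(KAlSi2O6) = 218.244 g/mol.
K contributes 1 × 39.098 = 39.098 g per mole.
39.098/218.244 = 0.1791 → 17.91%.

17.91 weight percent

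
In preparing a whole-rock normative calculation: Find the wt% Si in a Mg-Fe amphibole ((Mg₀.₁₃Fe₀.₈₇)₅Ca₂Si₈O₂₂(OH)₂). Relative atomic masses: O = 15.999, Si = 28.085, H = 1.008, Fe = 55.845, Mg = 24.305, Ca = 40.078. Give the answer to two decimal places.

23.66 weight percent

M((Mg₀.₁₃Fe₀.₈₇)₅Ca₂Si₈O₂₂(OH)₂) = 949.552 g/mol.
Si contributes 8 × 28.085 = 224.680 g per mole.
224.680/949.552 = 0.2366 → 23.66%.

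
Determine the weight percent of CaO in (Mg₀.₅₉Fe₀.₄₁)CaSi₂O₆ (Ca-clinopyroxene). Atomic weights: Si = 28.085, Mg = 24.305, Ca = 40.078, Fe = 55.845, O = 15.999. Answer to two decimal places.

Formula mass = 229.478 g/mol.
1 Ca → 1.0000 mol CaO per formula unit; M(CaO) = 56.077, so CaO mass = 56.077 g.
56.077/229.478 × 100 = 24.44 wt%.

24.44 wt%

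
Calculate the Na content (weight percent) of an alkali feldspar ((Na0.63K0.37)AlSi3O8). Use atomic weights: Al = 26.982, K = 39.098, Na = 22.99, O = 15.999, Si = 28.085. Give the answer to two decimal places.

Formula mass = 0.63×22.99 + 0.37×39.098 + 1×26.982 + 3×28.085 + 8×15.999 = 268.179 g/mol, of which 14.484 g is Na.
So Na makes up 14.484/268.179 = 0.0540 of the mass, i.e. 5.40%.

5.40 weight percent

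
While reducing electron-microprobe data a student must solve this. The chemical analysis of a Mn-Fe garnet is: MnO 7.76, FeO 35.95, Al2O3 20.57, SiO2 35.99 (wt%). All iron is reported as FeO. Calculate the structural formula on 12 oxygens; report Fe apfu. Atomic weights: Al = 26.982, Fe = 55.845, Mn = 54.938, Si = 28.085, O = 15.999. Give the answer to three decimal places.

2.488 Fe apfu

MnO: 7.76/70.937 = 0.10939 mol → 0.10939 mol Mn, 0.10939 mol O.
FeO: 35.95/71.844 = 0.50039 mol → 0.50039 mol Fe, 0.50039 mol O.
Al2O3: 20.57/101.961 = 0.20174 mol → 0.40348 mol Al, 0.60522 mol O.
SiO2: 35.99/60.083 = 0.59900 mol → 0.59900 mol Si, 1.19800 mol O.
Total oxygen = 2.41300 mol. Normalization factor = 12/2.41300 = 4.97306.
Fe per 12 O = 0.50039 × 4.97306 = 2.488.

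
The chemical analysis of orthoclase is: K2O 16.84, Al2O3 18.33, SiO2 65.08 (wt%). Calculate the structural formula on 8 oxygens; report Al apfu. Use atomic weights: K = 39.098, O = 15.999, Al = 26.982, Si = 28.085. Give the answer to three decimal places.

16.84 wt% K2O ÷ 94.195 g/mol = 0.17878 mol, giving 0.35756 K and 0.17878 O.
18.33 wt% Al2O3 ÷ 101.961 g/mol = 0.17977 mol, giving 0.35954 Al and 0.53931 O.
65.08 wt% SiO2 ÷ 60.083 g/mol = 1.08317 mol, giving 1.08317 Si and 2.16634 O.
Oxygen sums to 2.88443; scaling by 8/2.88443 = 2.77351 puts the formula on 8 O.
Al: 0.35954 × 2.77351 = 0.997 atoms per formula unit.

0.997 Al apfu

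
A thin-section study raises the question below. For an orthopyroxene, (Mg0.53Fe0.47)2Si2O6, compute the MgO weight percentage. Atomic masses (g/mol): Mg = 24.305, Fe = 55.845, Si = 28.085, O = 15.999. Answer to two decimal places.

18.54 wt%

Formula mass = 230.422 g/mol.
1.06 Mg → 1.0600 mol MgO per formula unit; M(MgO) = 40.304, so MgO mass = 42.722 g.
42.722/230.422 × 100 = 18.54 wt%.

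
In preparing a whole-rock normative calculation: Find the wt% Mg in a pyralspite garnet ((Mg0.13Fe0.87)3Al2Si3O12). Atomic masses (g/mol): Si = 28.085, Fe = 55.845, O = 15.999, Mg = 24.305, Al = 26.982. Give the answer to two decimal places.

1.95 mass %

M((Mg0.13Fe0.87)3Al2Si3O12) = 485.441 g/mol.
Mg contributes 0.39 × 24.305 = 9.479 g per mole.
9.479/485.441 = 0.0195 → 1.95%.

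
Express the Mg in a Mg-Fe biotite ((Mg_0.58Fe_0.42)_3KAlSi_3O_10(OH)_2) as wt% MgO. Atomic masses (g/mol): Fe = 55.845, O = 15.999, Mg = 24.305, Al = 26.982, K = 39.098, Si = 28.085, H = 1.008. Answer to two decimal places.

15.35 wt%

Formula mass = 456.994 g/mol.
1.74 Mg → 1.7400 mol MgO per formula unit; M(MgO) = 40.304, so MgO mass = 70.129 g.
70.129/456.994 × 100 = 15.35 wt%.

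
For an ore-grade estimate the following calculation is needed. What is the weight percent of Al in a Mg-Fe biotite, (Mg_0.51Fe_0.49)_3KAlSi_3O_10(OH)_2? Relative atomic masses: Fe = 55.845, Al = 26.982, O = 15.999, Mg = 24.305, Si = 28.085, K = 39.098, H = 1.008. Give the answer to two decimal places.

5.82 mass %

M((Mg_0.51Fe_0.49)_3KAlSi_3O_10(OH)_2) = 463.618 g/mol.
Al contributes 1 × 26.982 = 26.982 g per mole.
26.982/463.618 = 0.0582 → 5.82%.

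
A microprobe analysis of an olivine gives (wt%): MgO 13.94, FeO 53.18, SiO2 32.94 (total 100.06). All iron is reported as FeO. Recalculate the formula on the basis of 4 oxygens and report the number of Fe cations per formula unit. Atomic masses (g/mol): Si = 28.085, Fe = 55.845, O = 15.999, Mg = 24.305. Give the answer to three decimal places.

MgO (M=40.304): mol = 0.34587; Mg = 0.34587, O = 0.34587.
FeO (M=71.844): mol = 0.74021; Fe = 0.74021, O = 0.74021.
SiO2 (M=60.083): mol = 0.54824; Si = 0.54824, O = 1.09648.
ΣO = 2.18256; factor = 4/ΣO = 1.83271.
Fe apfu = 0.74021 × 1.83271 = 1.357.

1.357 Fe apfu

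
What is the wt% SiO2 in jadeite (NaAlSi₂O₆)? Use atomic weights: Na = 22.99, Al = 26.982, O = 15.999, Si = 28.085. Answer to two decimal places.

Molar mass of NaAlSi₂O₆ = 1·22.99 + 1·26.982 + 2·28.085 + 6·15.999 = 202.136 g/mol.
Each formula unit contains 2 Si, equivalent to 2/1 = 2.0000 mol SiO2.
M(SiO2) = 1×28.085 + 2×15.999 = 60.083 g/mol.
Mass of SiO2 per formula unit = 2.0000 × 60.083 = 120.166 g.
SiO2 wt% = 120.166 / 202.136 × 100 = 59.45%.

59.45 wt%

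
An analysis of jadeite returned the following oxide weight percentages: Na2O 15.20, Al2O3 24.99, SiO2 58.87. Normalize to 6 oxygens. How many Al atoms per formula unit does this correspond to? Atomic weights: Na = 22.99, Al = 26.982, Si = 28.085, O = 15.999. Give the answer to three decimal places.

15.20 wt% Na2O ÷ 61.979 g/mol = 0.24524 mol, giving 0.49048 Na and 0.24524 O.
24.99 wt% Al2O3 ÷ 101.961 g/mol = 0.24509 mol, giving 0.49018 Al and 0.73527 O.
58.87 wt% SiO2 ÷ 60.083 g/mol = 0.97981 mol, giving 0.97981 Si and 1.95962 O.
Oxygen sums to 2.94013; scaling by 6/2.94013 = 2.04073 puts the formula on 6 O.
Al: 0.49018 × 2.04073 = 1.000 atoms per formula unit.

1.000 Al apfu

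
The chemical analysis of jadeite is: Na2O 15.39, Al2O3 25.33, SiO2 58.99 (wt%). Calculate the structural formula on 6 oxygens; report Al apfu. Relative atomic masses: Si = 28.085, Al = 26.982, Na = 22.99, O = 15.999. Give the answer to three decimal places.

Na2O (M=61.979): mol = 0.24831; Na = 0.49662, O = 0.24831.
Al2O3 (M=101.961): mol = 0.24843; Al = 0.49686, O = 0.74529.
SiO2 (M=60.083): mol = 0.98181; Si = 0.98181, O = 1.96362.
ΣO = 2.95722; factor = 6/ΣO = 2.02893.
Al apfu = 0.49686 × 2.02893 = 1.008.

1.008 Al apfu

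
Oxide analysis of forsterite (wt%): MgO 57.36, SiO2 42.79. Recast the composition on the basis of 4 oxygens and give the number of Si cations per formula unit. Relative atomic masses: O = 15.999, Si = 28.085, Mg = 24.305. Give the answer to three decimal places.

MgO: 57.36/40.304 = 1.42318 mol → 1.42318 mol Mg, 1.42318 mol O.
SiO2: 42.79/60.083 = 0.71218 mol → 0.71218 mol Si, 1.42436 mol O.
Total oxygen = 2.84754 mol. Normalization factor = 4/2.84754 = 1.40472.
Si per 4 O = 0.71218 × 1.40472 = 1.000.

1.000 Si apfu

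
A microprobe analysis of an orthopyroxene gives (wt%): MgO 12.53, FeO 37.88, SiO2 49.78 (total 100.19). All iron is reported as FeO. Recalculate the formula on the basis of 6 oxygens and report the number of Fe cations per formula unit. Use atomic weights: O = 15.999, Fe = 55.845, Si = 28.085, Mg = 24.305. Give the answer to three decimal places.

1.268 Fe apfu

12.53 wt% MgO ÷ 40.304 g/mol = 0.31089 mol, giving 0.31089 Mg and 0.31089 O.
37.88 wt% FeO ÷ 71.844 g/mol = 0.52725 mol, giving 0.52725 Fe and 0.52725 O.
49.78 wt% SiO2 ÷ 60.083 g/mol = 0.82852 mol, giving 0.82852 Si and 1.65704 O.
Oxygen sums to 2.49518; scaling by 6/2.49518 = 2.40464 puts the formula on 6 O.
Fe: 0.52725 × 2.40464 = 1.268 atoms per formula unit.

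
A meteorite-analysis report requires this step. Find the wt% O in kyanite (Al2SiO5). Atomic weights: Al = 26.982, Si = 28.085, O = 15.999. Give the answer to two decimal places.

M(Al2SiO5) = 162.044 g/mol.
O contributes 5 × 15.999 = 79.995 g per mole.
79.995/162.044 = 0.4937 → 49.37%.

49.37 wt%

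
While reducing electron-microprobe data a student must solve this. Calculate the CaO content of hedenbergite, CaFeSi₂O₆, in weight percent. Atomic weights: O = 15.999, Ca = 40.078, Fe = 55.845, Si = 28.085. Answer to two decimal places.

Molar mass of CaFeSi₂O₆ = 1·40.078 + 1·55.845 + 2·28.085 + 6·15.999 = 248.087 g/mol.
Each formula unit contains 1 Ca, equivalent to 1/1 = 1.0000 mol CaO.
M(CaO) = 1×40.078 + 1×15.999 = 56.077 g/mol.
Mass of CaO per formula unit = 1.0000 × 56.077 = 56.077 g.
CaO wt% = 56.077 / 248.087 × 100 = 22.60%.

22.60 wt%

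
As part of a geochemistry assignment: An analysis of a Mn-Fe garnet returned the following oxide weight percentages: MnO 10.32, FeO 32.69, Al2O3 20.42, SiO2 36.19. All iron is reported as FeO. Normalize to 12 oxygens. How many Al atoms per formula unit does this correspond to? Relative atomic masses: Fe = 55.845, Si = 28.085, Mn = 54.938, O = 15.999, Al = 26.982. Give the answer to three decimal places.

MnO (M=70.937): mol = 0.14548; Mn = 0.14548, O = 0.14548.
FeO (M=71.844): mol = 0.45501; Fe = 0.45501, O = 0.45501.
Al2O3 (M=101.961): mol = 0.20027; Al = 0.40054, O = 0.60081.
SiO2 (M=60.083): mol = 0.60233; Si = 0.60233, O = 1.20466.
ΣO = 2.40596; factor = 12/ΣO = 4.98761.
Al apfu = 0.40054 × 4.98761 = 1.998.

1.998 Al apfu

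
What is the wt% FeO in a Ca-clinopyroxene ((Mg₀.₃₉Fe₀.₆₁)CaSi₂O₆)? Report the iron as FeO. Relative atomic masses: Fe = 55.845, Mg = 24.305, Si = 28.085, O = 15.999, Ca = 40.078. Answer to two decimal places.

Formula mass = 235.786 g/mol.
0.61 Fe → 0.6100 mol FeO per formula unit; M(FeO) = 71.844, so FeO mass = 43.825 g.
43.825/235.786 × 100 = 18.59 wt%.

18.59 wt%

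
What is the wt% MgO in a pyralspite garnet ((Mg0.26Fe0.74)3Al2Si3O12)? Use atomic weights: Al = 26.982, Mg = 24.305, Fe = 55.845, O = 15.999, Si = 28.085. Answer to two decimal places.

Molar mass of (Mg0.26Fe0.74)3Al2Si3O12 = 0.78·24.305 + 2.22·55.845 + 2·26.982 + 3·28.085 + 12·15.999 = 473.141 g/mol.
Each formula unit contains 0.78 Mg, equivalent to 0.78/1 = 0.7800 mol MgO.
M(MgO) = 1×24.305 + 1×15.999 = 40.304 g/mol.
Mass of MgO per formula unit = 0.7800 × 40.304 = 31.437 g.
MgO wt% = 31.437 / 473.141 × 100 = 6.64%.

6.64 wt%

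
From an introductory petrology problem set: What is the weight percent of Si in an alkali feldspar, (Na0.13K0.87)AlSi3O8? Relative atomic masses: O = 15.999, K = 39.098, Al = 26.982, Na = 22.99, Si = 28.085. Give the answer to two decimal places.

M((Na0.13K0.87)AlSi3O8) = 276.233 g/mol.
Si contributes 3 × 28.085 = 84.255 g per mole.
84.255/276.233 = 0.3050 → 30.50%.

30.50 weight percent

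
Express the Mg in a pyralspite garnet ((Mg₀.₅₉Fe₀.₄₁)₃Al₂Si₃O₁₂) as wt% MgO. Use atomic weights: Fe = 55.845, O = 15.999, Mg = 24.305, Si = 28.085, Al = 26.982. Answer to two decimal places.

16.14 wt%

Molar mass of (Mg₀.₅₉Fe₀.₄₁)₃Al₂Si₃O₁₂ = 1.77·24.305 + 1.23·55.845 + 2·26.982 + 3·28.085 + 12·15.999 = 441.916 g/mol.
Each formula unit contains 1.77 Mg, equivalent to 1.77/1 = 1.7700 mol MgO.
M(MgO) = 1×24.305 + 1×15.999 = 40.304 g/mol.
Mass of MgO per formula unit = 1.7700 × 40.304 = 71.338 g.
MgO wt% = 71.338 / 441.916 × 100 = 16.14%.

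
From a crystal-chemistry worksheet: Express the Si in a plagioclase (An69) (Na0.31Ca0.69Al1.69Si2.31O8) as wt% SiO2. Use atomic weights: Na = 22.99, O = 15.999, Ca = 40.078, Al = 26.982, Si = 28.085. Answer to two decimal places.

M(Na0.31Ca0.69Al1.69Si2.31O8) = 273.249 g/mol; M(SiO2) = 60.083 g/mol.
Moles SiO2 per formula unit = 2.31 Si ÷ 1 = 2.3100.
SiO2 fraction = (2.3100 × 60.083) / 273.249 = 138.792/273.249 = 0.5079.

50.79 wt%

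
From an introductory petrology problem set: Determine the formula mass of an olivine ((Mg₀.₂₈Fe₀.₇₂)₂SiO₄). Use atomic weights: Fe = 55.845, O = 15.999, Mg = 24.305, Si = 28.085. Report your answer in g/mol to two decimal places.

Mg: 0.56 × 24.305 = 13.6108
Fe: 1.44 × 55.845 = 80.4168
Si: 1 × 28.085 = 28.0850
O: 4 × 15.999 = 63.9960
Summing the contributions gives the formula mass.

186.11 g/mol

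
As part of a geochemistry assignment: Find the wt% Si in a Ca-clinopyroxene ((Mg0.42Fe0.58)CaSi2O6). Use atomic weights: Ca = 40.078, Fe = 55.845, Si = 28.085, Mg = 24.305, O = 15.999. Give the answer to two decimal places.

M((Mg0.42Fe0.58)CaSi2O6) = 234.840 g/mol.
Si contributes 2 × 28.085 = 56.170 g per mole.
56.170/234.840 = 0.2392 → 23.92%.

23.92 wt%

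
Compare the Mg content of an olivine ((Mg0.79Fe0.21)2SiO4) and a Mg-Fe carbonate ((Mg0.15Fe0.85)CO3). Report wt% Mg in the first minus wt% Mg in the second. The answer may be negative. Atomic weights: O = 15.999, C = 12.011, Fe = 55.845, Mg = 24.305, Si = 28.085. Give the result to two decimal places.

M((Mg0.79Fe0.21)2SiO4) = 153.938 g/mol, so wt% Mg = 38.402/153.938 × 100 = 24.95%.
M((Mg0.15Fe0.85)CO3) = 111.122 g/mol, so wt% Mg = 3.646/111.122 × 100 = 3.28%.
24.95 − 3.28 = 21.67 pp.

21.67 percentage points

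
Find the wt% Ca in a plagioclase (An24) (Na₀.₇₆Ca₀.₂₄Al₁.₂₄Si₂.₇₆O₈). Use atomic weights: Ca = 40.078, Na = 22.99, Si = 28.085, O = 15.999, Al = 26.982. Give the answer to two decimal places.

Molar mass of Na₀.₇₆Ca₀.₂₄Al₁.₂₄Si₂.₇₆O₈: 0.76·22.99 + 0.24·40.078 + 1.24·26.982 + 2.76·28.085 + 8·15.999 = 266.055 g/mol.
Mass of Ca per formula unit: 0.24 × 40.078 = 9.619 g.
Weight fraction Ca = 9.619 / 266.055 = 0.0362.

3.62 weight percent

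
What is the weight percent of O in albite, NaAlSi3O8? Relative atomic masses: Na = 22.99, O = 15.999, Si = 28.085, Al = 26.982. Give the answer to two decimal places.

M(NaAlSi3O8) = 262.219 g/mol.
O contributes 8 × 15.999 = 127.992 g per mole.
127.992/262.219 = 0.4881 → 48.81%.

48.81 mass %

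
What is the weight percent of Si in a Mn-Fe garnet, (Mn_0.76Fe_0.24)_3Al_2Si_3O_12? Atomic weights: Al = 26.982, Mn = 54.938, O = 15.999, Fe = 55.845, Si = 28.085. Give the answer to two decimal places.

17.00 mass %

Formula mass = 2.28*54.938 + 0.72*55.845 + 2*26.982 + 3*28.085 + 12*15.999 = 495.674 g/mol, of which 84.255 g is Si.
So Si makes up 84.255/495.674 = 0.1700 of the mass, i.e. 17.00%.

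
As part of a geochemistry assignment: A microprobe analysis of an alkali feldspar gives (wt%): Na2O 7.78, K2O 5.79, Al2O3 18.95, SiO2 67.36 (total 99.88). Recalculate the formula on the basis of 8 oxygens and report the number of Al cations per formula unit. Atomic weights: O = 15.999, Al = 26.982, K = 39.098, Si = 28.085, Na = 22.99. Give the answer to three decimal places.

0.996 Al apfu

7.78 wt% Na2O ÷ 61.979 g/mol = 0.12553 mol, giving 0.25106 Na and 0.12553 O.
5.79 wt% K2O ÷ 94.195 g/mol = 0.06147 mol, giving 0.12294 K and 0.06147 O.
18.95 wt% Al2O3 ÷ 101.961 g/mol = 0.18586 mol, giving 0.37172 Al and 0.55758 O.
67.36 wt% SiO2 ÷ 60.083 g/mol = 1.12112 mol, giving 1.12112 Si and 2.24224 O.
Oxygen sums to 2.98682; scaling by 8/2.98682 = 2.67843 puts the formula on 8 O.
Al: 0.37172 × 2.67843 = 0.996 atoms per formula unit.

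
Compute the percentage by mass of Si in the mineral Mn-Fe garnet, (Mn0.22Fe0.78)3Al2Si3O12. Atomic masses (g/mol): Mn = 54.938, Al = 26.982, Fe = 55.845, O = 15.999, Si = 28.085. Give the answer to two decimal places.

16.95 mass %

Molar mass of (Mn0.22Fe0.78)3Al2Si3O12: 0.66·54.938 + 2.34·55.845 + 2·26.982 + 3·28.085 + 12·15.999 = 497.143 g/mol.
Mass of Si per formula unit: 3 × 28.085 = 84.255 g.
Weight fraction Si = 84.255 / 497.143 = 0.1695.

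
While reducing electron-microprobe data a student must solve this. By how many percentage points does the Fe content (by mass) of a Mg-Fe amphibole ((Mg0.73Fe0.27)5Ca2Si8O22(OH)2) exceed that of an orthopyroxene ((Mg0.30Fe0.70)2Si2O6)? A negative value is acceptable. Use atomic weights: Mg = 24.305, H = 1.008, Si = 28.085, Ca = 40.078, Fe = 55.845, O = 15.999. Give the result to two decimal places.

-23.10 percentage points

Fe in (Mg0.73Fe0.27)5Ca2Si8O22(OH)2: molar mass 854.932 g/mol; 1.35×55.845 = 75.391 g → 8.82 wt%.
Fe in (Mg0.30Fe0.70)2Si2O6: molar mass 244.930 g/mol; 1.40×55.845 = 78.183 g → 31.92 wt%.
Difference = 8.82 − 31.92 = -23.10 percentage points.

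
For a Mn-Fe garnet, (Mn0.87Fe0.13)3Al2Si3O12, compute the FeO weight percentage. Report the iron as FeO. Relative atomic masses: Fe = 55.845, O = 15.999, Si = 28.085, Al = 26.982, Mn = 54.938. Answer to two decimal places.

5.66 wt%

M((Mn0.87Fe0.13)3Al2Si3O12) = 495.375 g/mol; M(FeO) = 71.844 g/mol.
Moles FeO per formula unit = 0.39 Fe ÷ 1 = 0.3900.
FeO fraction = (0.3900 × 71.844) / 495.375 = 28.019/495.375 = 0.0566.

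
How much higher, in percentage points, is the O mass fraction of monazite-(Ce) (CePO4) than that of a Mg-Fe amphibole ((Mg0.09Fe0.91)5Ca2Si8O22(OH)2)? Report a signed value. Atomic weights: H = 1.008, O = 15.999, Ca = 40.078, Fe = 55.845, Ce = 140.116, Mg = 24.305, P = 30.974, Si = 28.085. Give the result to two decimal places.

-12.95 percentage points

First mineral: 63.996 g O in 235.086 g formula = 27.22 wt% O.
Second mineral: 383.976 g O in 955.860 g formula = 40.17 wt% O.
27.22% − 40.17% gives a difference of -12.95 percentage points.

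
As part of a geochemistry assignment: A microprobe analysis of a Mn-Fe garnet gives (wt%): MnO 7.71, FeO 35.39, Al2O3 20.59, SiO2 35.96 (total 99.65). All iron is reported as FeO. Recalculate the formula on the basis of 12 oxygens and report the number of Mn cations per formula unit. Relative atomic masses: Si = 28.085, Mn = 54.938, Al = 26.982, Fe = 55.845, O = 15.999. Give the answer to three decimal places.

0.543 Mn apfu

MnO (M=70.937): mol = 0.10869; Mn = 0.10869, O = 0.10869.
FeO (M=71.844): mol = 0.49260; Fe = 0.49260, O = 0.49260.
Al2O3 (M=101.961): mol = 0.20194; Al = 0.40388, O = 0.60582.
SiO2 (M=60.083): mol = 0.59851; Si = 0.59851, O = 1.19702.
ΣO = 2.40413; factor = 12/ΣO = 4.99141.
Mn apfu = 0.10869 × 4.99141 = 0.543.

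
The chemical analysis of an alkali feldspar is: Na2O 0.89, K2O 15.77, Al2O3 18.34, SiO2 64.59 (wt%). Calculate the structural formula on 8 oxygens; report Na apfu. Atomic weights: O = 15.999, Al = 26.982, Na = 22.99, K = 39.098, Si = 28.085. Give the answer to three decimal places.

0.080 Na apfu

0.89 wt% Na2O ÷ 61.979 g/mol = 0.01436 mol, giving 0.02872 Na and 0.01436 O.
15.77 wt% K2O ÷ 94.195 g/mol = 0.16742 mol, giving 0.33484 K and 0.16742 O.
18.34 wt% Al2O3 ÷ 101.961 g/mol = 0.17987 mol, giving 0.35974 Al and 0.53961 O.
64.59 wt% SiO2 ÷ 60.083 g/mol = 1.07501 mol, giving 1.07501 Si and 2.15002 O.
Oxygen sums to 2.87141; scaling by 8/2.87141 = 2.78609 puts the formula on 8 O.
Na: 0.02872 × 2.78609 = 0.080 atoms per formula unit.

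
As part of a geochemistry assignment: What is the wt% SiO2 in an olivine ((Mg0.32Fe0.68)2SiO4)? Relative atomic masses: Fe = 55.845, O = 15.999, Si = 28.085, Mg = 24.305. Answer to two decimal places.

32.73 wt%

Formula mass = 183.585 g/mol.
1 Si → 1.0000 mol SiO2 per formula unit; M(SiO2) = 60.083, so SiO2 mass = 60.083 g.
60.083/183.585 × 100 = 32.73 wt%.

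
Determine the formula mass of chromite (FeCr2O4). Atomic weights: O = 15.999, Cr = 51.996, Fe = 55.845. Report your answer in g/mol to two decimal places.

223.83 g/mol

Fe: 1 × 55.845 = 55.8450
Cr: 2 × 51.996 = 103.9920
O: 4 × 15.999 = 63.9960
Summing the contributions gives the formula mass.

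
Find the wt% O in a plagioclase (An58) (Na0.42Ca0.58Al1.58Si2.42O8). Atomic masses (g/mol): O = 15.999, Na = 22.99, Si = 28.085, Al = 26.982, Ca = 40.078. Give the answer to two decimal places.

M(Na0.42Ca0.58Al1.58Si2.42O8) = 271.490 g/mol.
O contributes 8 × 15.999 = 127.992 g per mole.
127.992/271.490 = 0.4714 → 47.14%.

47.14 weight percent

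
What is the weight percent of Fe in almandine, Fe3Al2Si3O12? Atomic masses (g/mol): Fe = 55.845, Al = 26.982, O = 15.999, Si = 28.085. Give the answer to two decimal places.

33.66 mass %

Formula mass = 3*55.845 + 2*26.982 + 3*28.085 + 12*15.999 = 497.742 g/mol, of which 167.535 g is Fe.
So Fe makes up 167.535/497.742 = 0.3366 of the mass, i.e. 33.66%.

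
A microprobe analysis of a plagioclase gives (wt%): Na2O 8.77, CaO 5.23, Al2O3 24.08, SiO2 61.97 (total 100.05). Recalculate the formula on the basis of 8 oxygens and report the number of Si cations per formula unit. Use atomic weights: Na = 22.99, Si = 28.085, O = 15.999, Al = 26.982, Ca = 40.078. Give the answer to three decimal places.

Na2O: 8.77/61.979 = 0.14150 mol → 0.28300 mol Na, 0.14150 mol O.
CaO: 5.23/56.077 = 0.09326 mol → 0.09326 mol Ca, 0.09326 mol O.
Al2O3: 24.08/101.961 = 0.23617 mol → 0.47234 mol Al, 0.70851 mol O.
SiO2: 61.97/60.083 = 1.03141 mol → 1.03141 mol Si, 2.06282 mol O.
Total oxygen = 3.00609 mol. Normalization factor = 8/3.00609 = 2.66126.
Si per 8 O = 1.03141 × 2.66126 = 2.745.

2.745 Si apfu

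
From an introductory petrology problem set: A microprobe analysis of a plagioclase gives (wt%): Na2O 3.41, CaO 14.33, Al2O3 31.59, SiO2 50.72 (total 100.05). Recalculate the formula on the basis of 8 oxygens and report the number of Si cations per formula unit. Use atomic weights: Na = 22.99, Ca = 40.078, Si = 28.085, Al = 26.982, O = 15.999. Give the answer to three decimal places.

3.41 wt% Na2O ÷ 61.979 g/mol = 0.05502 mol, giving 0.11004 Na and 0.05502 O.
14.33 wt% CaO ÷ 56.077 g/mol = 0.25554 mol, giving 0.25554 Ca and 0.25554 O.
31.59 wt% Al2O3 ÷ 101.961 g/mol = 0.30982 mol, giving 0.61964 Al and 0.92946 O.
50.72 wt% SiO2 ÷ 60.083 g/mol = 0.84417 mol, giving 0.84417 Si and 1.68834 O.
Oxygen sums to 2.92836; scaling by 8/2.92836 = 2.73190 puts the formula on 8 O.
Si: 0.84417 × 2.73190 = 2.306 atoms per formula unit.

2.306 Si apfu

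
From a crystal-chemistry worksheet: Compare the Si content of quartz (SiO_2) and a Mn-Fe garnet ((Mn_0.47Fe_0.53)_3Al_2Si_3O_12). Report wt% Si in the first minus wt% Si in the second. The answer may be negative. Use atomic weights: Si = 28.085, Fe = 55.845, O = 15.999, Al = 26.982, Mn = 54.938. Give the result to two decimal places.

First mineral: 28.085 g Si in 60.083 g formula = 46.74 wt% Si.
Second mineral: 84.255 g Si in 496.463 g formula = 16.97 wt% Si.
46.74% − 16.97% gives a difference of 29.77 percentage points.

29.77 percentage points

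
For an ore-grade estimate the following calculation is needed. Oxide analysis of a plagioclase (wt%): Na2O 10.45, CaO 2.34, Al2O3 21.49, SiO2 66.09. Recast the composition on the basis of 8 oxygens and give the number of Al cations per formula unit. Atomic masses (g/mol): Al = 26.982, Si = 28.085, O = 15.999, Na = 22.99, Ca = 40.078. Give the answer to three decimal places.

1.108 Al apfu

Na2O: 10.45/61.979 = 0.16861 mol → 0.33722 mol Na, 0.16861 mol O.
CaO: 2.34/56.077 = 0.04173 mol → 0.04173 mol Ca, 0.04173 mol O.
Al2O3: 21.49/101.961 = 0.21077 mol → 0.42154 mol Al, 0.63231 mol O.
SiO2: 66.09/60.083 = 1.09998 mol → 1.09998 mol Si, 2.19996 mol O.
Total oxygen = 3.04261 mol. Normalization factor = 8/3.04261 = 2.62932.
Al per 8 O = 0.42154 × 2.62932 = 1.108.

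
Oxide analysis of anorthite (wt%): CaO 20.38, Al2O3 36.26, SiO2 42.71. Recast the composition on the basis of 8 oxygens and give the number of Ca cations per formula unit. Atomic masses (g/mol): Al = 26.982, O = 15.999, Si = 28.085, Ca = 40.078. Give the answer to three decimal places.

1.019 Ca apfu

CaO: 20.38/56.077 = 0.36343 mol → 0.36343 mol Ca, 0.36343 mol O.
Al2O3: 36.26/101.961 = 0.35563 mol → 0.71126 mol Al, 1.06689 mol O.
SiO2: 42.71/60.083 = 0.71085 mol → 0.71085 mol Si, 1.42170 mol O.
Total oxygen = 2.85202 mol. Normalization factor = 8/2.85202 = 2.80503.
Ca per 8 O = 0.36343 × 2.80503 = 1.019.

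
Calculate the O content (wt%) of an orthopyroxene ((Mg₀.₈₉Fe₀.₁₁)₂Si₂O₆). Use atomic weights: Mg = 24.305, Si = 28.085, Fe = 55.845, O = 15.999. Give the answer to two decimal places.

46.21 wt%

Formula mass = 1.78×24.305 + 0.22×55.845 + 2×28.085 + 6×15.999 = 207.713 g/mol, of which 95.994 g is O.
So O makes up 95.994/207.713 = 0.4621 of the mass, i.e. 46.21%.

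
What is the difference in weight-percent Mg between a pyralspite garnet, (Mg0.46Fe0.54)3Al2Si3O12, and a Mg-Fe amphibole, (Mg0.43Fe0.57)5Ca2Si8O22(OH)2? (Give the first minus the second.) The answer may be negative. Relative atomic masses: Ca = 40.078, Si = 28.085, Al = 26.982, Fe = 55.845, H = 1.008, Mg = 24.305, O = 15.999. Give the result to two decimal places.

First mineral: 33.541 g Mg in 454.217 g formula = 7.38 wt% Mg.
Second mineral: 52.256 g Mg in 902.242 g formula = 5.79 wt% Mg.
7.38% − 5.79% gives a difference of 1.59 percentage points.

1.59 percentage points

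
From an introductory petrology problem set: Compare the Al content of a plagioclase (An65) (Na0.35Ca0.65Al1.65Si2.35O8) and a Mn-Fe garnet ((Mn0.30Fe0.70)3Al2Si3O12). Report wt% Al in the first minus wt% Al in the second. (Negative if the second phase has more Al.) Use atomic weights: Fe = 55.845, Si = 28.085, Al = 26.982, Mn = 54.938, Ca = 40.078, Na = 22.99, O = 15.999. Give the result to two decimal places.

M(Na0.35Ca0.65Al1.65Si2.35O8) = 272.609 g/mol, so wt% Al = 44.520/272.609 × 100 = 16.33%.
M((Mn0.30Fe0.70)3Al2Si3O12) = 496.926 g/mol, so wt% Al = 53.964/496.926 × 100 = 10.86%.
16.33 − 10.86 = 5.47 pp.

5.47 percentage points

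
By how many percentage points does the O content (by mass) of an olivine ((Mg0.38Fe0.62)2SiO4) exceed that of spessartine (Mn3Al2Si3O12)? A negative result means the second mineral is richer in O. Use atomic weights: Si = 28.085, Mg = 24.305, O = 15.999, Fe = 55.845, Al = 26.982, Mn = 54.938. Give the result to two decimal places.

-3.19 percentage points

First mineral: 63.996 g O in 179.801 g formula = 35.59 wt% O.
Second mineral: 191.988 g O in 495.021 g formula = 38.78 wt% O.
35.59% − 38.78% gives a difference of -3.19 percentage points.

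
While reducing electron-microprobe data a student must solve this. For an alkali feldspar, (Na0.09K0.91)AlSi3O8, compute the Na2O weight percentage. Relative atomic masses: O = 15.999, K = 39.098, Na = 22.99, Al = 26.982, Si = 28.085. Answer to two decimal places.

1.01 wt%

Formula mass = 276.877 g/mol.
0.09 Na → 0.0450 mol Na2O per formula unit; M(Na2O) = 61.979, so Na2O mass = 2.789 g.
2.789/276.877 × 100 = 1.01 wt%.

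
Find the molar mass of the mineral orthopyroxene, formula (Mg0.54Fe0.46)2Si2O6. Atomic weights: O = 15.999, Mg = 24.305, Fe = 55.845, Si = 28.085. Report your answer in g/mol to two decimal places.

229.79 g/mol

M = 1.08*24.305 + 0.92*55.845 + 2*28.085 + 6*15.999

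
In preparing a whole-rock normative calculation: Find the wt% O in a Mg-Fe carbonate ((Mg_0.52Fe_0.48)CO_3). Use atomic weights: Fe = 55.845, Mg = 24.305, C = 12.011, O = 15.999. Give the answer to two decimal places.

Formula mass = 0.52·24.305 + 0.48·55.845 + 1·12.011 + 3·15.999 = 99.452 g/mol, of which 47.997 g is O.
So O makes up 47.997/99.452 = 0.4826 of the mass, i.e. 48.26%.

48.26 weight percent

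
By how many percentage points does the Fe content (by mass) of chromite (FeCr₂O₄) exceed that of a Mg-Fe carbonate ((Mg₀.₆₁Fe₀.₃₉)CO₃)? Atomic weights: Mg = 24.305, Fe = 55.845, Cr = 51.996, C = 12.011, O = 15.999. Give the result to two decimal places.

2.41 percentage points

M(FeCr₂O₄) = 223.833 g/mol, so wt% Fe = 55.845/223.833 × 100 = 24.95%.
M((Mg₀.₆₁Fe₀.₃₉)CO₃) = 96.614 g/mol, so wt% Fe = 21.780/96.614 × 100 = 22.54%.
24.95 − 22.54 = 2.41 pp.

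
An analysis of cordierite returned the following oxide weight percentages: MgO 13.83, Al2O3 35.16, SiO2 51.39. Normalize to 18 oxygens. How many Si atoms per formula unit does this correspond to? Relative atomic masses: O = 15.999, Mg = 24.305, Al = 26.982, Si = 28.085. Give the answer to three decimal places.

13.83 wt% MgO ÷ 40.304 g/mol = 0.34314 mol, giving 0.34314 Mg and 0.34314 O.
35.16 wt% Al2O3 ÷ 101.961 g/mol = 0.34484 mol, giving 0.68968 Al and 1.03452 O.
51.39 wt% SiO2 ÷ 60.083 g/mol = 0.85532 mol, giving 0.85532 Si and 1.71064 O.
Oxygen sums to 3.08830; scaling by 18/3.08830 = 5.82845 puts the formula on 18 O.
Si: 0.85532 × 5.82845 = 4.985 atoms per formula unit.

4.985 Si apfu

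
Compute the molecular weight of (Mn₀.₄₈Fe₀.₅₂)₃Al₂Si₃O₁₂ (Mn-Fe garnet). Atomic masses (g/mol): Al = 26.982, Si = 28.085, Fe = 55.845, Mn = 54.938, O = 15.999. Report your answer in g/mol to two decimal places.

M = 1.44*54.938 + 1.56*55.845 + 2*26.982 + 3*28.085 + 12*15.999

496.44 g/mol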